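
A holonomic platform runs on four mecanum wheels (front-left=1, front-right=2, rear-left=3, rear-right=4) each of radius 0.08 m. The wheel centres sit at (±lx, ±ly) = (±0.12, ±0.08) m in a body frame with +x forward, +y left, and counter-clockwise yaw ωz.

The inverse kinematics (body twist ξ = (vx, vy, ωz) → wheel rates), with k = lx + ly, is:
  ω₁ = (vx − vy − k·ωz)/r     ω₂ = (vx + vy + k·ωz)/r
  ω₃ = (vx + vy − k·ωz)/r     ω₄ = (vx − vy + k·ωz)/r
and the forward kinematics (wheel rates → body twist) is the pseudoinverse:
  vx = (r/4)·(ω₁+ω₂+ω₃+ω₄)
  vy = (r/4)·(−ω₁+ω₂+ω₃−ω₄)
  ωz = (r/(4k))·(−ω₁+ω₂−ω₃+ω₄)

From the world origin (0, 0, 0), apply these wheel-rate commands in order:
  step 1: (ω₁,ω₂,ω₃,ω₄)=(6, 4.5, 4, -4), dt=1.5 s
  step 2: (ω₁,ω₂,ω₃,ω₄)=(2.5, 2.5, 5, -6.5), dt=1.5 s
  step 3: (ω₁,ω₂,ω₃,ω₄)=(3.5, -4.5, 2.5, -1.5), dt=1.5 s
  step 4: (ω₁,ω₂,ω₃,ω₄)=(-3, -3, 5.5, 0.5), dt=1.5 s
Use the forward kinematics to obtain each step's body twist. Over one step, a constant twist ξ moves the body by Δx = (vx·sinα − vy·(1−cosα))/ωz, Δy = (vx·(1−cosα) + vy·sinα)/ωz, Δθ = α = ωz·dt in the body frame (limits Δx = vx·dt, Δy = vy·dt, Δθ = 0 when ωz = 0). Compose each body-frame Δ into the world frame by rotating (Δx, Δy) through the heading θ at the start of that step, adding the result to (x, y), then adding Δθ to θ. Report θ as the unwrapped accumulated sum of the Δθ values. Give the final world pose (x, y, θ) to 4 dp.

(0.4665, -0.1743, -5.7000)

step 1: ξ=(vx,vy,ωz)=(0.2100, 0.1300, -0.9500), dt=1.5 → body Δ=(0.3357, -0.0535, -1.4250) → world pose (0.3357, -0.0535, -1.4250)
step 2: ξ=(vx,vy,ωz)=(0.0700, 0.2300, -1.1500), dt=1.5 → body Δ=(0.2909, 0.1274, -1.7250) → world pose (0.5040, -0.3228, -3.1500)
step 3: ξ=(vx,vy,ωz)=(0.0000, -0.0800, -1.2000), dt=1.5 → body Δ=(-0.0818, -0.0649, -1.8000) → world pose (0.5863, -0.2586, -4.9500)
step 4: ξ=(vx,vy,ωz)=(0.0000, 0.1000, -0.5000), dt=1.5 → body Δ=(0.0537, 0.1363, -0.7500) → world pose (0.4665, -0.1743, -5.7000)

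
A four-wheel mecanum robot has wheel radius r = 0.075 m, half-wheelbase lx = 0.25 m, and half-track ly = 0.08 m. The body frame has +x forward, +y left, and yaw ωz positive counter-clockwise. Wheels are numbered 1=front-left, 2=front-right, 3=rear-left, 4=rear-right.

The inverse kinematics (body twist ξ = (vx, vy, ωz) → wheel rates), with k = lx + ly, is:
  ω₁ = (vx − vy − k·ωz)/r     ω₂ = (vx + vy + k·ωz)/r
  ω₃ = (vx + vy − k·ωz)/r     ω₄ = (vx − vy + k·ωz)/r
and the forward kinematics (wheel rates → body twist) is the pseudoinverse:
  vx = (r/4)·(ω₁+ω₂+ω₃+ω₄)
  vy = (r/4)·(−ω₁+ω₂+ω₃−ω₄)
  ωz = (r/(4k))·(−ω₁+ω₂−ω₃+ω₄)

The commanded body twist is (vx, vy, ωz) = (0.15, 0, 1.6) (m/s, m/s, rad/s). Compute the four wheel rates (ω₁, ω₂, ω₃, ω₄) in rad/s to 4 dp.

(-5.0400, 9.0400, -5.0400, 9.0400)

k = lx + ly = 0.25 + 0.08 = 0.3300;  k·ωz = 0.3300·1.6 = 0.5280
ω₁ (FL) = (vx − vy − k·ωz)/r = -0.3780/0.075 = -5.0400
ω₂ (FR) = (vx + vy + k·ωz)/r = 0.6780/0.075 = 9.0400
ω₃ (RL) = (vx + vy − k·ωz)/r = -0.3780/0.075 = -5.0400
ω₄ (RR) = (vx − vy + k·ωz)/r = 0.6780/0.075 = 9.0400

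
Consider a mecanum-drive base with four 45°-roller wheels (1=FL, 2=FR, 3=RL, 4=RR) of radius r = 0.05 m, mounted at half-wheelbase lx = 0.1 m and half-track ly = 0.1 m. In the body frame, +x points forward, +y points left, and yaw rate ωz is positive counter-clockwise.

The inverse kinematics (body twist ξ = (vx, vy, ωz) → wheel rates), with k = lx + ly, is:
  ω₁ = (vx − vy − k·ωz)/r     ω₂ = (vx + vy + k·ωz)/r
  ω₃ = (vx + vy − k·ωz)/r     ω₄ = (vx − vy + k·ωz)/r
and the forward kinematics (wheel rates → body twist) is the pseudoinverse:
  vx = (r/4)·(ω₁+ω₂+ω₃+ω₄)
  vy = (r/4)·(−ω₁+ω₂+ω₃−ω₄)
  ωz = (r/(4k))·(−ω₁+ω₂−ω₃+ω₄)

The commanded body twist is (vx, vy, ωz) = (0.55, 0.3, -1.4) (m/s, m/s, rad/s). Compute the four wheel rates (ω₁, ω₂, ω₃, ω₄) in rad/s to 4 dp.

(10.6000, 11.4000, 22.6000, -0.6000)

k = lx + ly = 0.1 + 0.1 = 0.2000;  k·ωz = 0.2000·-1.4 = -0.2800
ω₁ (FL) = (vx − vy − k·ωz)/r = 0.5300/0.05 = 10.6000
ω₂ (FR) = (vx + vy + k·ωz)/r = 0.5700/0.05 = 11.4000
ω₃ (RL) = (vx + vy − k·ωz)/r = 1.1300/0.05 = 22.6000
ω₄ (RR) = (vx − vy + k·ωz)/r = -0.0300/0.05 = -0.6000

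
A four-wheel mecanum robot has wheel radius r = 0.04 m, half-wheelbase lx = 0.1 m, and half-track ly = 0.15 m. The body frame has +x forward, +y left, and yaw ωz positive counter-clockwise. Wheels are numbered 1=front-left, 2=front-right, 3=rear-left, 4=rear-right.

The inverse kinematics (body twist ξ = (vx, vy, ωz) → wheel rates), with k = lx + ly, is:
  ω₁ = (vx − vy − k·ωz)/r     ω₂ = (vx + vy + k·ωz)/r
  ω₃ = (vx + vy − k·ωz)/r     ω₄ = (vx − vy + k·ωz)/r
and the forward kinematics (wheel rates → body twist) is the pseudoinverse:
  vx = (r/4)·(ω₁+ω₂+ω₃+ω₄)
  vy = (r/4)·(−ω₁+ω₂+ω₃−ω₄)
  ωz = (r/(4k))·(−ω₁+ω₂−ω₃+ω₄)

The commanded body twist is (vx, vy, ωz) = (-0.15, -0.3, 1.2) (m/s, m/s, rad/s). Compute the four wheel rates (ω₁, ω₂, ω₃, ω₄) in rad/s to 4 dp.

(-3.7500, -3.7500, -18.7500, 11.2500)

k = lx + ly = 0.1 + 0.15 = 0.2500;  k·ωz = 0.2500·1.2 = 0.3000
ω₁ (FL) = (vx − vy − k·ωz)/r = -0.1500/0.04 = -3.7500
ω₂ (FR) = (vx + vy + k·ωz)/r = -0.1500/0.04 = -3.7500
ω₃ (RL) = (vx + vy − k·ωz)/r = -0.7500/0.04 = -18.7500
ω₄ (RR) = (vx − vy + k·ωz)/r = 0.4500/0.04 = 11.2500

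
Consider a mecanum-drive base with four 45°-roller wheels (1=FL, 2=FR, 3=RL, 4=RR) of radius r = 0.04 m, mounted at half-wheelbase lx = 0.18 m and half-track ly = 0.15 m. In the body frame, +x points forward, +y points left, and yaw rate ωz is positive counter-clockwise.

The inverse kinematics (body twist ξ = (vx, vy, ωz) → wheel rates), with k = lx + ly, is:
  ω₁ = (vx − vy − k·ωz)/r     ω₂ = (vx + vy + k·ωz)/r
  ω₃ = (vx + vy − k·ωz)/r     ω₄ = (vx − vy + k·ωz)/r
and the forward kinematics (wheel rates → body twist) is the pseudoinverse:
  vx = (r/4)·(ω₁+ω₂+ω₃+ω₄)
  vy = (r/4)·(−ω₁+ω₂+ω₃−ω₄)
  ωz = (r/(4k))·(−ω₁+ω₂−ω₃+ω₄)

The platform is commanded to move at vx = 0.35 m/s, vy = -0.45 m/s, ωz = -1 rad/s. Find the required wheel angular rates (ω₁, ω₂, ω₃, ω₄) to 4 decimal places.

(28.2500, -10.7500, 5.7500, 11.7500)

k = lx + ly = 0.18 + 0.15 = 0.3300;  k·ωz = 0.3300·-1 = -0.3300
ω₁ (FL) = (vx − vy − k·ωz)/r = 1.1300/0.04 = 28.2500
ω₂ (FR) = (vx + vy + k·ωz)/r = -0.4300/0.04 = -10.7500
ω₃ (RL) = (vx + vy − k·ωz)/r = 0.2300/0.04 = 5.7500
ω₄ (RR) = (vx − vy + k·ωz)/r = 0.4700/0.04 = 11.7500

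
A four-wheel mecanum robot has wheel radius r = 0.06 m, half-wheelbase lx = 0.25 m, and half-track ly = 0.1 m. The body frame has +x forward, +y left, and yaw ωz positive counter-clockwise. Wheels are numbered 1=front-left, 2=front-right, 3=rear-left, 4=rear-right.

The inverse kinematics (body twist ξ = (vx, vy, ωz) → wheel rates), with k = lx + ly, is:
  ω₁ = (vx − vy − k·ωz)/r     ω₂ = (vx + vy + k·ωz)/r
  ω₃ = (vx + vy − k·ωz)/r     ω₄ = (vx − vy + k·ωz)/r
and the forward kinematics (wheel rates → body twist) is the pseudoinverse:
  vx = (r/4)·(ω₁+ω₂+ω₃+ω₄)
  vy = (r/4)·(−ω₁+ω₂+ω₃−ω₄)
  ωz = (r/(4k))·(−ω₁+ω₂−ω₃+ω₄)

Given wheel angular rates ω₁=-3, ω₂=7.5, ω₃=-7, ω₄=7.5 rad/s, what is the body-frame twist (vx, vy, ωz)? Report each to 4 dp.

(0.0750, -0.0600, 1.0714)

k = lx + ly = 0.25 + 0.1 = 0.3500
ω₁+ω₂+ω₃+ω₄ = 5.0000  →  vx = (0.06/4)·5.0000 = 0.0750
−ω₁+ω₂+ω₃−ω₄ = -4.0000  →  vy = (0.06/4)·-4.0000 = -0.0600
−ω₁+ω₂−ω₃+ω₄ = 25.0000  →  ωz = (0.06/1.4000)·25.0000 = 1.0714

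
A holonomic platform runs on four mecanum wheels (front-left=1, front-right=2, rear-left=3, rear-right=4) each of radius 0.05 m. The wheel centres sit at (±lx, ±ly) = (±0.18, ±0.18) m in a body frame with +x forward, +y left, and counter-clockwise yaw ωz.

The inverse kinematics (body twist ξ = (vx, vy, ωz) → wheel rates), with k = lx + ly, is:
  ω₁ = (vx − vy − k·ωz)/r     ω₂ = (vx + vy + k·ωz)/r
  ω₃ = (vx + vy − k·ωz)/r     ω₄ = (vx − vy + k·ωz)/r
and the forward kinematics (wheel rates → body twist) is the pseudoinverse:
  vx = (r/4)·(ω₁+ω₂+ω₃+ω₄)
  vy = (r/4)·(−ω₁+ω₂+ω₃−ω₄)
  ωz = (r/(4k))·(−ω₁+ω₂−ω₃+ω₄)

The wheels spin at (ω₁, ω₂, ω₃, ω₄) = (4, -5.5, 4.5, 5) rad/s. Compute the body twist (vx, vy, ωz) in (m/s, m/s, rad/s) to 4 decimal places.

(0.1000, -0.1250, -0.3125)

k = lx + ly = 0.18 + 0.18 = 0.3600
ω₁+ω₂+ω₃+ω₄ = 8.0000  →  vx = (0.05/4)·8.0000 = 0.1000
−ω₁+ω₂+ω₃−ω₄ = -10.0000  →  vy = (0.05/4)·-10.0000 = -0.1250
−ω₁+ω₂−ω₃+ω₄ = -9.0000  →  ωz = (0.05/1.4400)·-9.0000 = -0.3125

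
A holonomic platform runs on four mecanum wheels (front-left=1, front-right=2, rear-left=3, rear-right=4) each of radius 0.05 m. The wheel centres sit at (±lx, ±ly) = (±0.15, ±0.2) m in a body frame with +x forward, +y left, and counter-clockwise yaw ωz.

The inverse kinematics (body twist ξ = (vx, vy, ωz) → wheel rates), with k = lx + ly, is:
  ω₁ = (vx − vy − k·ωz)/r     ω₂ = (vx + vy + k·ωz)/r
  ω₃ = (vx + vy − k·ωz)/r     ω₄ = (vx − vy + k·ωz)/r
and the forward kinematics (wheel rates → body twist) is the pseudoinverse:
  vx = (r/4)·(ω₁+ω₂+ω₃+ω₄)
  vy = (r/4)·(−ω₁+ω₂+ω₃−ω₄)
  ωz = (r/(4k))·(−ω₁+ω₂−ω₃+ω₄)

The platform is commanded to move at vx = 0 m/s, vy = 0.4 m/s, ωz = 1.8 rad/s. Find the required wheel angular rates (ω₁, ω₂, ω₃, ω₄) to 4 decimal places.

k = lx + ly = 0.15 + 0.2 = 0.3500;  k·ωz = 0.3500·1.8 = 0.6300
ω₁ (FL) = (vx − vy − k·ωz)/r = -1.0300/0.05 = -20.6000
ω₂ (FR) = (vx + vy + k·ωz)/r = 1.0300/0.05 = 20.6000
ω₃ (RL) = (vx + vy − k·ωz)/r = -0.2300/0.05 = -4.6000
ω₄ (RR) = (vx − vy + k·ωz)/r = 0.2300/0.05 = 4.6000

(-20.6000, 20.6000, -4.6000, 4.6000)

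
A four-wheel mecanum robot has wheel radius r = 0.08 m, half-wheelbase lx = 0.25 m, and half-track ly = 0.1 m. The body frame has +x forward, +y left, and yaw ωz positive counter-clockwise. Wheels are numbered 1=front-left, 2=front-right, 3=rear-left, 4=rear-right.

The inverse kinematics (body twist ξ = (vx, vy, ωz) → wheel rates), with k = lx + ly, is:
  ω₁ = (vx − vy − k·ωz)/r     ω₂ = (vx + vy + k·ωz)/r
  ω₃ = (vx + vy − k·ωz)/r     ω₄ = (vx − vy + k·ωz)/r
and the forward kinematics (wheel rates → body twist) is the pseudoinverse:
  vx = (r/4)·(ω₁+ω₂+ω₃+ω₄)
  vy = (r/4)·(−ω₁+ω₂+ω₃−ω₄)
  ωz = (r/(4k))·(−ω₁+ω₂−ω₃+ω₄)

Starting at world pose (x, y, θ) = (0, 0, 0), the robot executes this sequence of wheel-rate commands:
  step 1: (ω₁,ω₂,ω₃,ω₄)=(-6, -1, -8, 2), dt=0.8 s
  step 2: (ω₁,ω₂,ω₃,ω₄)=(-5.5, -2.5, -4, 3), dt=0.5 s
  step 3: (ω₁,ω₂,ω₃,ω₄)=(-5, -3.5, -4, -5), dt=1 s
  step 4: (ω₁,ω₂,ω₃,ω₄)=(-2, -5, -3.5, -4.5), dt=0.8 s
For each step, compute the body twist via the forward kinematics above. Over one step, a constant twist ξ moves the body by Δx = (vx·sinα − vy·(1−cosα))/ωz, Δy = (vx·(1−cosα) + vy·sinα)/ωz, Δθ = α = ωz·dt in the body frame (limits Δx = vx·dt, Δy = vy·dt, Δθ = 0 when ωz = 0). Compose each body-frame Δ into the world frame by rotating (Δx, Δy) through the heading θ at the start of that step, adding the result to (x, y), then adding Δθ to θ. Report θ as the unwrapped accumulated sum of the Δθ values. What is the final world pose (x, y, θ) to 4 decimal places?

step 1: ξ=(vx,vy,ωz)=(-0.2600, -0.1000, 0.8571), dt=0.8 → body Δ=(-0.1657, -0.1424, 0.6857) → world pose (-0.1657, -0.1424, 0.6857)
step 2: ξ=(vx,vy,ωz)=(-0.1800, -0.0800, 0.5714), dt=0.5 → body Δ=(-0.0831, -0.0522, 0.2857) → world pose (-0.1970, -0.2355, 0.9714)
step 3: ξ=(vx,vy,ωz)=(-0.3500, 0.0500, 0.0286), dt=1.0 → body Δ=(-0.3507, 0.0450, 0.0286) → world pose (-0.4319, -0.4996, 1.0000)
step 4: ξ=(vx,vy,ωz)=(-0.3000, -0.0400, -0.2286), dt=0.8 → body Δ=(-0.2416, -0.0099, -0.1829) → world pose (-0.5541, -0.7083, 0.8171)

(-0.5541, -0.7083, 0.8171)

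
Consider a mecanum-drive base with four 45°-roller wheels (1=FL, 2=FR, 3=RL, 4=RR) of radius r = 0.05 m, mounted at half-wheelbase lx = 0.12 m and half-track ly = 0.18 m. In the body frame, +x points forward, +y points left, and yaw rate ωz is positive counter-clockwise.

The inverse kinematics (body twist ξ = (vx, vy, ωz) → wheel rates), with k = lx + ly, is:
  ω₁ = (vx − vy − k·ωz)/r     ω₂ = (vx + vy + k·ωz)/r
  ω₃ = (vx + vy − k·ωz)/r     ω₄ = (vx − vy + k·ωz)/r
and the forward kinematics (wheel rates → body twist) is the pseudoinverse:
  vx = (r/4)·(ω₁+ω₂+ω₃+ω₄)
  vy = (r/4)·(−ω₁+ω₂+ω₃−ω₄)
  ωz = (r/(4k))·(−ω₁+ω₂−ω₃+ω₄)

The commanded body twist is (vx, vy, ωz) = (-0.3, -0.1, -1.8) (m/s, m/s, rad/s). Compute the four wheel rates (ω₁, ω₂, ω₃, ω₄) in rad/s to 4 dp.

(6.8000, -18.8000, 2.8000, -14.8000)

k = lx + ly = 0.12 + 0.18 = 0.3000;  k·ωz = 0.3000·-1.8 = -0.5400
ω₁ (FL) = (vx − vy − k·ωz)/r = 0.3400/0.05 = 6.8000
ω₂ (FR) = (vx + vy + k·ωz)/r = -0.9400/0.05 = -18.8000
ω₃ (RL) = (vx + vy − k·ωz)/r = 0.1400/0.05 = 2.8000
ω₄ (RR) = (vx − vy + k·ωz)/r = -0.7400/0.05 = -14.8000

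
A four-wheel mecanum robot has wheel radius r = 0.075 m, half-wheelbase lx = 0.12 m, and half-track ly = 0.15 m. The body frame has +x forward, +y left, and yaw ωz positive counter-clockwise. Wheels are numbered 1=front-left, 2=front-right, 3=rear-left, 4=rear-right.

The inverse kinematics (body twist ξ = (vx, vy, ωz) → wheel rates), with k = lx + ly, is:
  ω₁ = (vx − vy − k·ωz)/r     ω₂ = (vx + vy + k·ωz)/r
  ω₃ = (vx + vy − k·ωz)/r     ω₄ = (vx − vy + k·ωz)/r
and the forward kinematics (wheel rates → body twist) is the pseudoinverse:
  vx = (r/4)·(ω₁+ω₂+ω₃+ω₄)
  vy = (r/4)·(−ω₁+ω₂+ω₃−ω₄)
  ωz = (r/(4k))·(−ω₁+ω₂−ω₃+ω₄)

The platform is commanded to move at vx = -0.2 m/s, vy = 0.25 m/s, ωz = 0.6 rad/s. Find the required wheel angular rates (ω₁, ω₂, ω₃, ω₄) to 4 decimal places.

k = lx + ly = 0.12 + 0.15 = 0.2700;  k·ωz = 0.2700·0.6 = 0.1620
ω₁ (FL) = (vx − vy − k·ωz)/r = -0.6120/0.075 = -8.1600
ω₂ (FR) = (vx + vy + k·ωz)/r = 0.2120/0.075 = 2.8267
ω₃ (RL) = (vx + vy − k·ωz)/r = -0.1120/0.075 = -1.4933
ω₄ (RR) = (vx − vy + k·ωz)/r = -0.2880/0.075 = -3.8400

(-8.1600, 2.8267, -1.4933, -3.8400)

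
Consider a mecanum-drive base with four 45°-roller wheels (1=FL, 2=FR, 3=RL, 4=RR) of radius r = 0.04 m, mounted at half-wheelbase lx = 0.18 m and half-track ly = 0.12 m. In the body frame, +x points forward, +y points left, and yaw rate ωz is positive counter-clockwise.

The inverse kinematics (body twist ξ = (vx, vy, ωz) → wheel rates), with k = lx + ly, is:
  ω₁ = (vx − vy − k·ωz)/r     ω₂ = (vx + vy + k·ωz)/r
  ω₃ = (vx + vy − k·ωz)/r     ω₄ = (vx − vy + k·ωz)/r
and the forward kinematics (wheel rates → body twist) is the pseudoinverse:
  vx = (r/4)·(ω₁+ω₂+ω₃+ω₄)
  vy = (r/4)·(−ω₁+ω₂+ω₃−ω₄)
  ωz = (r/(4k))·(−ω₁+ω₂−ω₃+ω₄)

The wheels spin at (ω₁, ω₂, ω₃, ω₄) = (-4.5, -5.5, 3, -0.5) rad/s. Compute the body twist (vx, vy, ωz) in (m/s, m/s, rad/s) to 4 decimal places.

k = lx + ly = 0.18 + 0.12 = 0.3000
ω₁+ω₂+ω₃+ω₄ = -7.5000  →  vx = (0.04/4)·-7.5000 = -0.0750
−ω₁+ω₂+ω₃−ω₄ = 2.5000  →  vy = (0.04/4)·2.5000 = 0.0250
−ω₁+ω₂−ω₃+ω₄ = -4.5000  →  ωz = (0.04/1.2000)·-4.5000 = -0.1500

(-0.0750, 0.0250, -0.1500)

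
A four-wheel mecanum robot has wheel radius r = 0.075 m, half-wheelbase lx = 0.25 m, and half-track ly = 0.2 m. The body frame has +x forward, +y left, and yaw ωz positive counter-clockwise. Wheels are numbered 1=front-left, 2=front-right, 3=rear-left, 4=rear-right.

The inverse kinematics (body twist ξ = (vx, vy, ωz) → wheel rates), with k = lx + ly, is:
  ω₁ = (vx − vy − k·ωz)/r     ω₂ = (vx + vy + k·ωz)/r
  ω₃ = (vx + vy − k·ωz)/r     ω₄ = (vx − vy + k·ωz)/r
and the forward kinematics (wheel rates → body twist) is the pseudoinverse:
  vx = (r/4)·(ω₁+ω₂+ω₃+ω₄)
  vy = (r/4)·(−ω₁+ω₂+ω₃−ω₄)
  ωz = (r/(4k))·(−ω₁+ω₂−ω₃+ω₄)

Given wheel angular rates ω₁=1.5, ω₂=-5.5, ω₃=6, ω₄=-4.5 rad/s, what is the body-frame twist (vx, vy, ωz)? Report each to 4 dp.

k = lx + ly = 0.25 + 0.2 = 0.4500
ω₁+ω₂+ω₃+ω₄ = -2.5000  →  vx = (0.075/4)·-2.5000 = -0.0469
−ω₁+ω₂+ω₃−ω₄ = 3.5000  →  vy = (0.075/4)·3.5000 = 0.0656
−ω₁+ω₂−ω₃+ω₄ = -17.5000  →  ωz = (0.075/1.8000)·-17.5000 = -0.7292

(-0.0469, 0.0656, -0.7292)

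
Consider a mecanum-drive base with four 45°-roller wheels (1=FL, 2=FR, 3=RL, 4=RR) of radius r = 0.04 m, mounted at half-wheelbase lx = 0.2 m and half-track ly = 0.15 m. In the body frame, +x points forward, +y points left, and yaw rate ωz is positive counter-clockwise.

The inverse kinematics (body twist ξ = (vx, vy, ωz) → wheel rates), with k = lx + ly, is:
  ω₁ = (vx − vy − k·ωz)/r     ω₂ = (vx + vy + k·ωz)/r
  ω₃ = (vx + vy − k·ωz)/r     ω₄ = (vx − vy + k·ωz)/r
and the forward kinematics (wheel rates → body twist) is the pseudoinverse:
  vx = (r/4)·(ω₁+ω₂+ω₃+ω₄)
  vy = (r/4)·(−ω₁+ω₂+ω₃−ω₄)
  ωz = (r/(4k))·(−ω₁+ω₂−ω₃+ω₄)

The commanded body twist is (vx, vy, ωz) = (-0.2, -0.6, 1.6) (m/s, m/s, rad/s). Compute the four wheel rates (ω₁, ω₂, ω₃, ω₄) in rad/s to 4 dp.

k = lx + ly = 0.2 + 0.15 = 0.3500;  k·ωz = 0.3500·1.6 = 0.5600
ω₁ (FL) = (vx − vy − k·ωz)/r = -0.1600/0.04 = -4.0000
ω₂ (FR) = (vx + vy + k·ωz)/r = -0.2400/0.04 = -6.0000
ω₃ (RL) = (vx + vy − k·ωz)/r = -1.3600/0.04 = -34.0000
ω₄ (RR) = (vx − vy + k·ωz)/r = 0.9600/0.04 = 24.0000

(-4.0000, -6.0000, -34.0000, 24.0000)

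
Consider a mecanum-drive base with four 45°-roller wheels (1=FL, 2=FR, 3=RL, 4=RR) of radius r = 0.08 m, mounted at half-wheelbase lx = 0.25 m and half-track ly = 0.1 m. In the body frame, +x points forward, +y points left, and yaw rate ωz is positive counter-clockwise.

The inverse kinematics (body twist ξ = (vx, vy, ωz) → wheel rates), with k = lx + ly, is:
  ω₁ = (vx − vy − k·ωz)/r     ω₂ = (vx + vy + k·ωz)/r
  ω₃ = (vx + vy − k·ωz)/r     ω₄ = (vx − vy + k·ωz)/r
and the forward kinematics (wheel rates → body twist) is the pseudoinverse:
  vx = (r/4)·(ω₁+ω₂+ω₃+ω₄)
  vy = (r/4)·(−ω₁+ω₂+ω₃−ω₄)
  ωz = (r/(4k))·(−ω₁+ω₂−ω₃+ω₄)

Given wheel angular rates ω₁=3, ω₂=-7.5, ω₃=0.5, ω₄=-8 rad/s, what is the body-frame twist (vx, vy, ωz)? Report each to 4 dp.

(-0.2400, -0.0400, -1.0857)

k = lx + ly = 0.25 + 0.1 = 0.3500
ω₁+ω₂+ω₃+ω₄ = -12.0000  →  vx = (0.08/4)·-12.0000 = -0.2400
−ω₁+ω₂+ω₃−ω₄ = -2.0000  →  vy = (0.08/4)·-2.0000 = -0.0400
−ω₁+ω₂−ω₃+ω₄ = -19.0000  →  ωz = (0.08/1.4000)·-19.0000 = -1.0857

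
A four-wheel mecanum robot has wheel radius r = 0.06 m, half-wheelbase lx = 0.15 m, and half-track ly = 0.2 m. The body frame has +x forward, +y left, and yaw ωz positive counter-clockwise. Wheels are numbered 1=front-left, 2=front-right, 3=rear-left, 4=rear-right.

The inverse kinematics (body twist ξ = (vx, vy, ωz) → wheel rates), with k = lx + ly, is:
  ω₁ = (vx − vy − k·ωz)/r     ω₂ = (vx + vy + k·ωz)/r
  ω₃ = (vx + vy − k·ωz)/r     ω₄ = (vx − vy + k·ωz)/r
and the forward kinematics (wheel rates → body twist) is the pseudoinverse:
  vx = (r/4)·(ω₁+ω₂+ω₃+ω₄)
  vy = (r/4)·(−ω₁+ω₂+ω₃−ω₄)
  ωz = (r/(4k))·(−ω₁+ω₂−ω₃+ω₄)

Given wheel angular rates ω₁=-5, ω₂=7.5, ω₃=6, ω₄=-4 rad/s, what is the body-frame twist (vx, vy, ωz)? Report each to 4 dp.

(0.0675, 0.3375, 0.1071)

k = lx + ly = 0.15 + 0.2 = 0.3500
ω₁+ω₂+ω₃+ω₄ = 4.5000  →  vx = (0.06/4)·4.5000 = 0.0675
−ω₁+ω₂+ω₃−ω₄ = 22.5000  →  vy = (0.06/4)·22.5000 = 0.3375
−ω₁+ω₂−ω₃+ω₄ = 2.5000  →  ωz = (0.06/1.4000)·2.5000 = 0.1071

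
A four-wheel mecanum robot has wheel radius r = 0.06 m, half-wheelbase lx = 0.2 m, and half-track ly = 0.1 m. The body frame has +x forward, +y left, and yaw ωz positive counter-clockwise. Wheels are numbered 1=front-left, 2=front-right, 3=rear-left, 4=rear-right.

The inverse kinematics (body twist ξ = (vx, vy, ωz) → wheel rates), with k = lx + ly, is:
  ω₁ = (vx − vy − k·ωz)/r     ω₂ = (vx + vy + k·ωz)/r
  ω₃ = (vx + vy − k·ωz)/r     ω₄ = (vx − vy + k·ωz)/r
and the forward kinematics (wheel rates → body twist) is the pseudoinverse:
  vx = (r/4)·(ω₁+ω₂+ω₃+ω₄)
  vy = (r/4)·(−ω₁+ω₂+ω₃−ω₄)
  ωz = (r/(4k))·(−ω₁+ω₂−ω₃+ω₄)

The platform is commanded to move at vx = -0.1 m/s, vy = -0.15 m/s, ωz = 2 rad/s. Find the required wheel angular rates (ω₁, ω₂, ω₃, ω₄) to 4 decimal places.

k = lx + ly = 0.2 + 0.1 = 0.3000;  k·ωz = 0.3000·2 = 0.6000
ω₁ (FL) = (vx − vy − k·ωz)/r = -0.5500/0.06 = -9.1667
ω₂ (FR) = (vx + vy + k·ωz)/r = 0.3500/0.06 = 5.8333
ω₃ (RL) = (vx + vy − k·ωz)/r = -0.8500/0.06 = -14.1667
ω₄ (RR) = (vx − vy + k·ωz)/r = 0.6500/0.06 = 10.8333

(-9.1667, 5.8333, -14.1667, 10.8333)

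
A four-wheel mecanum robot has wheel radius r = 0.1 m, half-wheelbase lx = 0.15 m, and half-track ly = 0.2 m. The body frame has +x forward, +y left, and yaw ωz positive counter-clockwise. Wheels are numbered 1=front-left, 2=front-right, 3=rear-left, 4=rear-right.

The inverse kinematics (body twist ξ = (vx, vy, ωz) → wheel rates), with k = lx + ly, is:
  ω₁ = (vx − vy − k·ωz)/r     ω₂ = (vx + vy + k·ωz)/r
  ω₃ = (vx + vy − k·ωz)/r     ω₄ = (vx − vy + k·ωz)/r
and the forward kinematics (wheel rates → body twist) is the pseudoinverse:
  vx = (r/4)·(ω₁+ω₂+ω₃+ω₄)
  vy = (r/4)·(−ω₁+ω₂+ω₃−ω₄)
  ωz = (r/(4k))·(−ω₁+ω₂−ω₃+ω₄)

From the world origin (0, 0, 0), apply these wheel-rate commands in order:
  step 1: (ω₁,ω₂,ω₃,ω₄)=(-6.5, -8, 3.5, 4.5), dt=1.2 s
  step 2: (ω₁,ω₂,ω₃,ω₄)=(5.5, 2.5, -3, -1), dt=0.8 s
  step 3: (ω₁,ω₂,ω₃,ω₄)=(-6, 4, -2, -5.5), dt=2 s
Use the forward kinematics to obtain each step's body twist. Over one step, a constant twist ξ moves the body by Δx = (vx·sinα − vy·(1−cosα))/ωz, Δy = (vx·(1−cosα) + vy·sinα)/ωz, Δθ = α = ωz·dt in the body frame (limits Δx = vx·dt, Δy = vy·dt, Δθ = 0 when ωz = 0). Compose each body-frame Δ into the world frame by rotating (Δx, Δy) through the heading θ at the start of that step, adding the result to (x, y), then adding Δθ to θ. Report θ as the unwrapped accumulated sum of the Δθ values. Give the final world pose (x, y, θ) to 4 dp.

(-0.7839, 0.2688, 0.8286)

step 1: ξ=(vx,vy,ωz)=(-0.1625, -0.0625, -0.0357), dt=1.2 → body Δ=(-0.1965, -0.0708, -0.0429) → world pose (-0.1965, -0.0708, -0.0429)
step 2: ξ=(vx,vy,ωz)=(0.1000, -0.1250, -0.0714), dt=0.8 → body Δ=(0.0771, -0.1022, -0.0571) → world pose (-0.1239, -0.1762, -0.1000)
step 3: ξ=(vx,vy,ωz)=(-0.2375, 0.3375, 0.4643), dt=2.0 → body Δ=(-0.7011, 0.3770, 0.9286) → world pose (-0.7839, 0.2688, 0.8286)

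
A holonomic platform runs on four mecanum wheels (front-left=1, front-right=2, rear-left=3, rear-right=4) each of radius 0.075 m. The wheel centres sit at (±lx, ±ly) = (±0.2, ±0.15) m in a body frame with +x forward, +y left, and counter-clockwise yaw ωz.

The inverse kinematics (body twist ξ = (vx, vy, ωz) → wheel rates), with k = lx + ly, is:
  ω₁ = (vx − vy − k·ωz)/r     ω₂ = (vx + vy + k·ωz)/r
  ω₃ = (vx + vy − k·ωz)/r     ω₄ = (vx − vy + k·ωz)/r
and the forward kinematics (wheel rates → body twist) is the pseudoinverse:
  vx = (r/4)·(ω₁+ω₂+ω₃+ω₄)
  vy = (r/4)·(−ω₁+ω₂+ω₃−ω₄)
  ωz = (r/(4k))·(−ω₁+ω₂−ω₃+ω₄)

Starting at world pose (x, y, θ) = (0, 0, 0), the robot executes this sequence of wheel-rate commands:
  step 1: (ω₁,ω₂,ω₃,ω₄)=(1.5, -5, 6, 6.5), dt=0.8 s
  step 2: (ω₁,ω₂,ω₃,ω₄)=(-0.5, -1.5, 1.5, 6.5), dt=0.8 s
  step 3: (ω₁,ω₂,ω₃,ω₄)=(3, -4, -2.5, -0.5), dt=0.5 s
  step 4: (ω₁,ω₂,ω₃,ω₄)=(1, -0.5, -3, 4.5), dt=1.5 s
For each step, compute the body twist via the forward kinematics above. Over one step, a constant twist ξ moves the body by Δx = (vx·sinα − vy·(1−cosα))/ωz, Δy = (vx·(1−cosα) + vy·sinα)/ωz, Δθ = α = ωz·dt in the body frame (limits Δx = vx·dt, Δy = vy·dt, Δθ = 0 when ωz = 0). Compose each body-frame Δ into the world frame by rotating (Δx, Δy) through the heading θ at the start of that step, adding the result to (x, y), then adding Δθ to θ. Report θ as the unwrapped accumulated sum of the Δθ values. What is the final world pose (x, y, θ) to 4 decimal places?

(0.2045, -0.5521, 0.2625)

step 1: ξ=(vx,vy,ωz)=(0.1687, -0.1313, -0.3214), dt=0.8 → body Δ=(0.1201, -0.1211, -0.2571) → world pose (0.1201, -0.1211, -0.2571)
step 2: ξ=(vx,vy,ωz)=(0.1125, -0.1125, 0.2143), dt=0.8 → body Δ=(0.0973, -0.0819, 0.1714) → world pose (0.1933, -0.2250, -0.0857)
step 3: ξ=(vx,vy,ωz)=(-0.0750, -0.1687, -0.2679), dt=0.5 → body Δ=(-0.0430, -0.0816, -0.1339) → world pose (0.1435, -0.3026, -0.2196)
step 4: ξ=(vx,vy,ωz)=(0.0375, -0.1687, 0.3214), dt=1.5 → body Δ=(0.1139, -0.2301, 0.4821) → world pose (0.2045, -0.5521, 0.2625)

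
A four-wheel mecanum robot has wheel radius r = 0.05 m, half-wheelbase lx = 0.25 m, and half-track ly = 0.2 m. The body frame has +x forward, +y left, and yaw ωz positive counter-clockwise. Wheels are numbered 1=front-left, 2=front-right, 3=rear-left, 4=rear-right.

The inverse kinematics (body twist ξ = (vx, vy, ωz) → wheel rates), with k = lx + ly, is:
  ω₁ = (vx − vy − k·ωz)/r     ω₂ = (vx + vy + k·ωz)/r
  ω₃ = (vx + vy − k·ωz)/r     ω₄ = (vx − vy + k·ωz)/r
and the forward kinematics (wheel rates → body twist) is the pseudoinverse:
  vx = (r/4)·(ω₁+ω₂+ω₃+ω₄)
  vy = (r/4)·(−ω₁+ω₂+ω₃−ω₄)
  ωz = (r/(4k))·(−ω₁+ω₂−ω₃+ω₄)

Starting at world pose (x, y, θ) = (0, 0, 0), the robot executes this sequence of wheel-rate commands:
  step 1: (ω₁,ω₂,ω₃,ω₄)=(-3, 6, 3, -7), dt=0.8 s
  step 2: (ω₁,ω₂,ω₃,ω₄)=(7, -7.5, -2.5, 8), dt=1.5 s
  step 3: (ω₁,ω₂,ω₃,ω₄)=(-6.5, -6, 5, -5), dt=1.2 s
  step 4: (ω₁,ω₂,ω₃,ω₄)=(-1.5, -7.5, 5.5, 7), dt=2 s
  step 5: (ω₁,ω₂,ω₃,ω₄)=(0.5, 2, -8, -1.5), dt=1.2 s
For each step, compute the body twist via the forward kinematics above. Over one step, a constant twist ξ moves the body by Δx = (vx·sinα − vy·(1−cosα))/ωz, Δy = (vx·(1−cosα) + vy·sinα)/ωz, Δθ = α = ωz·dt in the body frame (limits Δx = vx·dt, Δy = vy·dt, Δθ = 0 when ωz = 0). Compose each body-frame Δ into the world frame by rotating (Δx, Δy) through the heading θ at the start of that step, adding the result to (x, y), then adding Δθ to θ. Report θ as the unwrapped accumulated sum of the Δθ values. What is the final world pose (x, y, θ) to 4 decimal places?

step 1: ξ=(vx,vy,ωz)=(-0.0125, 0.2375, -0.0278), dt=0.8 → body Δ=(-0.0079, 0.1901, -0.0222) → world pose (-0.0079, 0.1901, -0.0222)
step 2: ξ=(vx,vy,ωz)=(0.0625, -0.3125, -0.1111), dt=1.5 → body Δ=(0.0543, -0.4744, -0.1667) → world pose (0.0359, -0.2854, -0.1889)
step 3: ξ=(vx,vy,ωz)=(-0.1562, 0.1312, -0.2639), dt=1.2 → body Δ=(-0.1597, 0.1843, -0.3167) → world pose (-0.0863, -0.0744, -0.5056)
step 4: ξ=(vx,vy,ωz)=(0.0438, -0.0938, -0.1250), dt=2.0 → body Δ=(0.0633, -0.1964, -0.2500) → world pose (-0.1261, -0.2769, -0.7556)
step 5: ξ=(vx,vy,ωz)=(-0.0875, -0.0625, 0.2222), dt=1.2 → body Δ=(-0.0938, -0.0880, 0.2667) → world pose (-0.2547, -0.2766, -0.4889)

(-0.2547, -0.2766, -0.4889)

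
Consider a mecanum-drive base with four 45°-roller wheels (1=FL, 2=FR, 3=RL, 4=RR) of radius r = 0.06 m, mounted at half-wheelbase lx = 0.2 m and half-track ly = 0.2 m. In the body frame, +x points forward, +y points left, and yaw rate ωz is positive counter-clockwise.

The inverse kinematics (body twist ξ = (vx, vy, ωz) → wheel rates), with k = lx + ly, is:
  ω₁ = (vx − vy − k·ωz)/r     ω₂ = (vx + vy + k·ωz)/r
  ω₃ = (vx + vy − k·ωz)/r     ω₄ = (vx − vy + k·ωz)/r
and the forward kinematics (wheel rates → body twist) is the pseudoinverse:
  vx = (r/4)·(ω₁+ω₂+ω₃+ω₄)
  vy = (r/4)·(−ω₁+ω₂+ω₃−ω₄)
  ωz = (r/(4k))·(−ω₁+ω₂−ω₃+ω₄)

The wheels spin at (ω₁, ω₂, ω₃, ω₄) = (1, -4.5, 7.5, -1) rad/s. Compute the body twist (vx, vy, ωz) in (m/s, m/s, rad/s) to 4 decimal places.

k = lx + ly = 0.2 + 0.2 = 0.4000
ω₁+ω₂+ω₃+ω₄ = 3.0000  →  vx = (0.06/4)·3.0000 = 0.0450
−ω₁+ω₂+ω₃−ω₄ = 3.0000  →  vy = (0.06/4)·3.0000 = 0.0450
−ω₁+ω₂−ω₃+ω₄ = -14.0000  →  ωz = (0.06/1.6000)·-14.0000 = -0.5250

(0.0450, 0.0450, -0.5250)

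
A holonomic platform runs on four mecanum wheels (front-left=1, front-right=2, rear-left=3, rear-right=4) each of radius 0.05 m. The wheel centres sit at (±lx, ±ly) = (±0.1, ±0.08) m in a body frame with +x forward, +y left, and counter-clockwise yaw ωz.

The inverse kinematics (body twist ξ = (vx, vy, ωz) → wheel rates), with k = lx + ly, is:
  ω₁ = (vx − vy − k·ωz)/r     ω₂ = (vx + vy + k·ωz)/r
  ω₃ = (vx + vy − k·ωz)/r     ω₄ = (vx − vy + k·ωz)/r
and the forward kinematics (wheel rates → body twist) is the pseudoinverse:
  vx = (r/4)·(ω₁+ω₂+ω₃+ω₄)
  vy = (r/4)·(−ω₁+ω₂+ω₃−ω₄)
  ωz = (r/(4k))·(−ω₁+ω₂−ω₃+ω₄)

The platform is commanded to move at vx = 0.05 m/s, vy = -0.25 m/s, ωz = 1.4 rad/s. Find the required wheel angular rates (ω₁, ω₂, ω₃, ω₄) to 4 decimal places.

k = lx + ly = 0.1 + 0.08 = 0.1800;  k·ωz = 0.1800·1.4 = 0.2520
ω₁ (FL) = (vx − vy − k·ωz)/r = 0.0480/0.05 = 0.9600
ω₂ (FR) = (vx + vy + k·ωz)/r = 0.0520/0.05 = 1.0400
ω₃ (RL) = (vx + vy − k·ωz)/r = -0.4520/0.05 = -9.0400
ω₄ (RR) = (vx − vy + k·ωz)/r = 0.5520/0.05 = 11.0400

(0.9600, 1.0400, -9.0400, 11.0400)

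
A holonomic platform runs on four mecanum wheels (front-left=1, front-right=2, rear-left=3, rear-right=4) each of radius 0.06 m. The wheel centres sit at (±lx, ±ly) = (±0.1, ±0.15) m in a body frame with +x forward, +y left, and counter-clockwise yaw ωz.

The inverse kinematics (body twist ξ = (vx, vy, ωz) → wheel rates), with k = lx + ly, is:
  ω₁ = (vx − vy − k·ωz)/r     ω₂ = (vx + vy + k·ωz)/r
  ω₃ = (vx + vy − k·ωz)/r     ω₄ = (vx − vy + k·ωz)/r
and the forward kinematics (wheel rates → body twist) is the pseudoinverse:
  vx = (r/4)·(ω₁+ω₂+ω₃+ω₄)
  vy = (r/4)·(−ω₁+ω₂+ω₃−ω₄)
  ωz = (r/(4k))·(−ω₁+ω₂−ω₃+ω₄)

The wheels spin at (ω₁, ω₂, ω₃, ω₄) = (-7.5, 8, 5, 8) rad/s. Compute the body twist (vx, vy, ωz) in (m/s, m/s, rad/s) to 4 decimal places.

k = lx + ly = 0.1 + 0.15 = 0.2500
ω₁+ω₂+ω₃+ω₄ = 13.5000  →  vx = (0.06/4)·13.5000 = 0.2025
−ω₁+ω₂+ω₃−ω₄ = 12.5000  →  vy = (0.06/4)·12.5000 = 0.1875
−ω₁+ω₂−ω₃+ω₄ = 18.5000  →  ωz = (0.06/1.0000)·18.5000 = 1.1100

(0.2025, 0.1875, 1.1100)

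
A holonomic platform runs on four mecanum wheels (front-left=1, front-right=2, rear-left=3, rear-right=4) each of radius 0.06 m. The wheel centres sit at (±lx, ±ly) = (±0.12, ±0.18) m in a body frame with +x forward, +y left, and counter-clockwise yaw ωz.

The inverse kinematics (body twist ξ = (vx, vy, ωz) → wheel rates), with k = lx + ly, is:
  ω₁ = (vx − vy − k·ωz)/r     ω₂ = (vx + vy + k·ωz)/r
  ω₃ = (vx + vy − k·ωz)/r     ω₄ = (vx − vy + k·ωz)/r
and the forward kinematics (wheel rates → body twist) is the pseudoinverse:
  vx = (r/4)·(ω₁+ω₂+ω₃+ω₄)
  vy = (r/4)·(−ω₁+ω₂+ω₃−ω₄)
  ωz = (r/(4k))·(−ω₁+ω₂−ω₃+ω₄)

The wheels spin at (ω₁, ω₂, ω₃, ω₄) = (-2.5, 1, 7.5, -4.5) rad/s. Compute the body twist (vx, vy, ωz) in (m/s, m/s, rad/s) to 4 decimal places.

k = lx + ly = 0.12 + 0.18 = 0.3000
ω₁+ω₂+ω₃+ω₄ = 1.5000  →  vx = (0.06/4)·1.5000 = 0.0225
−ω₁+ω₂+ω₃−ω₄ = 15.5000  →  vy = (0.06/4)·15.5000 = 0.2325
−ω₁+ω₂−ω₃+ω₄ = -8.5000  →  ωz = (0.06/1.2000)·-8.5000 = -0.4250

(0.0225, 0.2325, -0.4250)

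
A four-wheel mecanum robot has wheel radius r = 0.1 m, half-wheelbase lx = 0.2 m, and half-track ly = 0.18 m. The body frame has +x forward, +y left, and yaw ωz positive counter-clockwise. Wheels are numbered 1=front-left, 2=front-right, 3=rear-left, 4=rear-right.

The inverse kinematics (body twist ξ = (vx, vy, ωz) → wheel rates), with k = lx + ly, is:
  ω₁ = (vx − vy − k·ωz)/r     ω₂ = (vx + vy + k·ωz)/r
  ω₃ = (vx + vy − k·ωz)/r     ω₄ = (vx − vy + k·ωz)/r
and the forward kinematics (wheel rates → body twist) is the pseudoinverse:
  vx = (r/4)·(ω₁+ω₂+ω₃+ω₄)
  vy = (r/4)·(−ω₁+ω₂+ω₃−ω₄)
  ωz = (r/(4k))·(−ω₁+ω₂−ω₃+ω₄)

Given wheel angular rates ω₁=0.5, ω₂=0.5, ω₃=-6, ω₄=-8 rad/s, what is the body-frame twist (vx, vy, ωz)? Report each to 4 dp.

(-0.3250, 0.0500, -0.1316)

k = lx + ly = 0.2 + 0.18 = 0.3800
ω₁+ω₂+ω₃+ω₄ = -13.0000  →  vx = (0.1/4)·-13.0000 = -0.3250
−ω₁+ω₂+ω₃−ω₄ = 2.0000  →  vy = (0.1/4)·2.0000 = 0.0500
−ω₁+ω₂−ω₃+ω₄ = -2.0000  →  ωz = (0.1/1.5200)·-2.0000 = -0.1316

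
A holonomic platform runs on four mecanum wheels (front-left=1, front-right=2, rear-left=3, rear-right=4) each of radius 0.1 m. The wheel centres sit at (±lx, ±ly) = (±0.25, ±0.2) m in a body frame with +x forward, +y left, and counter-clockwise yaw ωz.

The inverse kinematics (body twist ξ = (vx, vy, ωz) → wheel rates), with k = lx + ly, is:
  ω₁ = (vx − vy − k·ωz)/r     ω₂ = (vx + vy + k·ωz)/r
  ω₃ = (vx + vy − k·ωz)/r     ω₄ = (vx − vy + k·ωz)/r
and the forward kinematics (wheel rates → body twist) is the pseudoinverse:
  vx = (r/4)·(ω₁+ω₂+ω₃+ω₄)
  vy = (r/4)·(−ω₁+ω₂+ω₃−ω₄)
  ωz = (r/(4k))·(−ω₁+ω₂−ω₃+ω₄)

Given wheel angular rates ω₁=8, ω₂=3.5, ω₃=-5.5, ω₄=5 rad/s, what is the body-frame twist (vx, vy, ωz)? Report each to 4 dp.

k = lx + ly = 0.25 + 0.2 = 0.4500
ω₁+ω₂+ω₃+ω₄ = 11.0000  →  vx = (0.1/4)·11.0000 = 0.2750
−ω₁+ω₂+ω₃−ω₄ = -15.0000  →  vy = (0.1/4)·-15.0000 = -0.3750
−ω₁+ω₂−ω₃+ω₄ = 6.0000  →  ωz = (0.1/1.8000)·6.0000 = 0.3333

(0.2750, -0.3750, 0.3333)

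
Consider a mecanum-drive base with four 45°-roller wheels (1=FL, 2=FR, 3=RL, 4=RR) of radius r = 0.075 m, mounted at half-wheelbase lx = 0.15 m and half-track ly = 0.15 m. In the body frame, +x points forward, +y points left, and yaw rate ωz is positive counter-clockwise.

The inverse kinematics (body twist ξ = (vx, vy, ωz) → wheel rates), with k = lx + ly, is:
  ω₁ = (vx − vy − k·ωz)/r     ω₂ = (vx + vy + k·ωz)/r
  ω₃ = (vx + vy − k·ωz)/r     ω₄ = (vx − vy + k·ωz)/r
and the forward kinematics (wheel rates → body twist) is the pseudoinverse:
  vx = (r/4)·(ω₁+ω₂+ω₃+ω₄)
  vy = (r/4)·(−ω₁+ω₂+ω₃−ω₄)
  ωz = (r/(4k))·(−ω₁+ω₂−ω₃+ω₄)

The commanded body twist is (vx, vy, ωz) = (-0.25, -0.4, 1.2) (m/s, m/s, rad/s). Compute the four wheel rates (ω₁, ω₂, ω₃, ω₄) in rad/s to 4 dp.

(-2.8000, -3.8667, -13.4667, 6.8000)

k = lx + ly = 0.15 + 0.15 = 0.3000;  k·ωz = 0.3000·1.2 = 0.3600
ω₁ (FL) = (vx − vy − k·ωz)/r = -0.2100/0.075 = -2.8000
ω₂ (FR) = (vx + vy + k·ωz)/r = -0.2900/0.075 = -3.8667
ω₃ (RL) = (vx + vy − k·ωz)/r = -1.0100/0.075 = -13.4667
ω₄ (RR) = (vx − vy + k·ωz)/r = 0.5100/0.075 = 6.8000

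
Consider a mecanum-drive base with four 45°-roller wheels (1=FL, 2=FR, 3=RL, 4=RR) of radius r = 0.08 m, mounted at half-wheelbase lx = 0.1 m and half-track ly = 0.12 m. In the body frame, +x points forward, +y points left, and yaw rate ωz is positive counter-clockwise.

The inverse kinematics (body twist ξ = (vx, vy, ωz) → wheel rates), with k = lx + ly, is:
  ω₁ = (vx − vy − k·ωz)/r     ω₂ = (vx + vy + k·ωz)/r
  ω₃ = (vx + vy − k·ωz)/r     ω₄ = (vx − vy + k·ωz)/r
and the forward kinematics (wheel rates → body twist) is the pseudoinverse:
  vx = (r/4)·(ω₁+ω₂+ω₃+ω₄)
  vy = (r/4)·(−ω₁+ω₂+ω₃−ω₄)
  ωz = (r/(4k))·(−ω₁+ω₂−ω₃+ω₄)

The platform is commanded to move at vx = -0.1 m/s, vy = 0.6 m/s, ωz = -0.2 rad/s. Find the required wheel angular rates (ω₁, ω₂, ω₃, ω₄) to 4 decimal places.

k = lx + ly = 0.1 + 0.12 = 0.2200;  k·ωz = 0.2200·-0.2 = -0.0440
ω₁ (FL) = (vx − vy − k·ωz)/r = -0.6560/0.08 = -8.2000
ω₂ (FR) = (vx + vy + k·ωz)/r = 0.4560/0.08 = 5.7000
ω₃ (RL) = (vx + vy − k·ωz)/r = 0.5440/0.08 = 6.8000
ω₄ (RR) = (vx − vy + k·ωz)/r = -0.7440/0.08 = -9.3000

(-8.2000, 5.7000, 6.8000, -9.3000)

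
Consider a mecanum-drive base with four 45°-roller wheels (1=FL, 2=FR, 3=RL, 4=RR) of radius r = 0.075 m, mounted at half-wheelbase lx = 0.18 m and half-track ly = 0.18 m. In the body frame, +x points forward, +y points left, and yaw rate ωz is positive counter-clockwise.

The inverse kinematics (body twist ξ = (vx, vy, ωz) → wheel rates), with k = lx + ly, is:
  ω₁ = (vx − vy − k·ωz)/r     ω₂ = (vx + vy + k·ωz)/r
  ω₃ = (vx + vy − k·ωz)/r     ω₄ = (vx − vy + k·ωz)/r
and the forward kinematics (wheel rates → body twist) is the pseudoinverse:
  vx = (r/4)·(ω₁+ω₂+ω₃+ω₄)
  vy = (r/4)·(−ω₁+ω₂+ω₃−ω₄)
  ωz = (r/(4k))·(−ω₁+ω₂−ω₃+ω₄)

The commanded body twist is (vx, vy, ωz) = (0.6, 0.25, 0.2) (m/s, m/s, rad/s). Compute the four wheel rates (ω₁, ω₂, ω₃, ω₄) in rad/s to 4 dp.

k = lx + ly = 0.18 + 0.18 = 0.3600;  k·ωz = 0.3600·0.2 = 0.0720
ω₁ (FL) = (vx − vy − k·ωz)/r = 0.2780/0.075 = 3.7067
ω₂ (FR) = (vx + vy + k·ωz)/r = 0.9220/0.075 = 12.2933
ω₃ (RL) = (vx + vy − k·ωz)/r = 0.7780/0.075 = 10.3733
ω₄ (RR) = (vx − vy + k·ωz)/r = 0.4220/0.075 = 5.6267

(3.7067, 12.2933, 10.3733, 5.6267)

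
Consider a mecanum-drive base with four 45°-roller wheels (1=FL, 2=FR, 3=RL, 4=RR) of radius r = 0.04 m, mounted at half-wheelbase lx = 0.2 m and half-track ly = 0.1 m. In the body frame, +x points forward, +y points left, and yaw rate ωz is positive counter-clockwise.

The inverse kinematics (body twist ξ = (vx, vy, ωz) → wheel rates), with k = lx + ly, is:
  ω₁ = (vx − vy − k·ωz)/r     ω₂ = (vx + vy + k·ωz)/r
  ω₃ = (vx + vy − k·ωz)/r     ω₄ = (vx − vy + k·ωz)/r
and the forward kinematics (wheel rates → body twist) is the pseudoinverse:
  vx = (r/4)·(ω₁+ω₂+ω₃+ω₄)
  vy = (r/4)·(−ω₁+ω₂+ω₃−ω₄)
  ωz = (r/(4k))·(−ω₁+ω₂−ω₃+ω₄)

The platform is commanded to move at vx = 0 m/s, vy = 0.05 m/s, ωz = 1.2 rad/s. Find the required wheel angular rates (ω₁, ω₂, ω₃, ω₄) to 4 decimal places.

(-10.2500, 10.2500, -7.7500, 7.7500)

k = lx + ly = 0.2 + 0.1 = 0.3000;  k·ωz = 0.3000·1.2 = 0.3600
ω₁ (FL) = (vx − vy − k·ωz)/r = -0.4100/0.04 = -10.2500
ω₂ (FR) = (vx + vy + k·ωz)/r = 0.4100/0.04 = 10.2500
ω₃ (RL) = (vx + vy − k·ωz)/r = -0.3100/0.04 = -7.7500
ω₄ (RR) = (vx − vy + k·ωz)/r = 0.3100/0.04 = 7.7500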